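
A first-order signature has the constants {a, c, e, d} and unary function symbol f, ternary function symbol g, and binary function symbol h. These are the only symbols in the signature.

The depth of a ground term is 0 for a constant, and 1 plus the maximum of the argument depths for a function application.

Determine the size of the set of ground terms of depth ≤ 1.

88

Let N_k = |{terms of depth ≤ k}|. Then N_0 = 4 and N_k = 4 + N_{k-1} + N_{k-1}^3 + N_{k-1}^2 for k ≥ 1 (one summand per function symbol, arity giving the exponent).
N_0 = 4
N_1 = 4 + 4 + 4^3 + 4^2 = 88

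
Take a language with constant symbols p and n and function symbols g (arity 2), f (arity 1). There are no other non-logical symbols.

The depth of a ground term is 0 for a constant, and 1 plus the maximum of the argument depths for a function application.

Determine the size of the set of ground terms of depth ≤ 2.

74

Count level by level. With function symbols g/2, f/1, the terms of depth ≤ k are the 2 constants together with each function applied to depth-≤(k−1) tuples, so N_k = 2 + N_{k-1}^2 + N_{k-1}.
N_0 = 2
N_1 = 2 + 2^2 + 2 = 8
N_2 = 2 + 8^2 + 8 = 74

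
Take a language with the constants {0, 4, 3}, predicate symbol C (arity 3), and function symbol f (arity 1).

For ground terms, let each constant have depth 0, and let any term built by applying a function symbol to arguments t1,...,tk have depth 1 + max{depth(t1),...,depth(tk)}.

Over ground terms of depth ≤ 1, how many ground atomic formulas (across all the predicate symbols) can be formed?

First count ground terms of depth ≤ 1.
Count level by level. With function symbols f/1, the terms of depth ≤ k are the 3 constants together with each function applied to depth-≤(k−1) tuples, so N_k = 3 + N_{k-1}.
N_0 = 3
N_1 = 3 + 3 = 6
So |H| = 6.
A ground atom is a predicate applied to a tuple of terms from H, so the count is the sum over predicates of |H|^arity:
  C: 6^3 = 216
Total ground atoms: 216.

216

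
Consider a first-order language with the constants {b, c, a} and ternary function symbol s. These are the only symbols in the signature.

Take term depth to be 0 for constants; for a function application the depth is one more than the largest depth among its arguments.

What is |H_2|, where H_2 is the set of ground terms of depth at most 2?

27003

If N_k denotes the number of depth-≤k ground terms, the 3 constants give N_0 = 3, and each function symbol of arity r contributes N_{k-1}^r new terms at level k: N_k = 3 + N_{k-1}^3.
N_0 = 3
N_1 = 3 + 3^3 = 30
N_2 = 3 + 30^3 = 27003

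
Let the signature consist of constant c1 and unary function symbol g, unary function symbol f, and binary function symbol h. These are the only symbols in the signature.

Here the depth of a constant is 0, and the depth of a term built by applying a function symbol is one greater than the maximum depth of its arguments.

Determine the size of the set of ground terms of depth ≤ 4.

458329

Let N_k count ground terms of depth at most k. Each non-constant term of depth ≤ k is some function symbol applied to depth-≤(k−1) arguments, giving N_k = 1 + N_{k-1} + N_{k-1} + N_{k-1}^2.
N_0 = 1
N_1 = 1 + 1 + 1 + 1^2 = 4
N_2 = 1 + 4 + 4 + 4^2 = 25
N_3 = 1 + 25 + 25 + 25^2 = 676
N_4 = 1 + 676 + 676 + 676^2 = 458329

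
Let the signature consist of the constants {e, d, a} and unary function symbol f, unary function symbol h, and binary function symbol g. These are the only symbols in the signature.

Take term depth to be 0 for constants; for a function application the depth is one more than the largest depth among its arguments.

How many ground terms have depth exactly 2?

345

If N_k denotes the number of depth-≤k ground terms, the 3 constants give N_0 = 3, and each function symbol of arity r contributes N_{k-1}^r new terms at level k: N_k = 3 + N_{k-1} + N_{k-1} + N_{k-1}^2.
N_0 = 3
N_1 = 3 + 3 + 3 + 3^2 = 18
N_2 = 3 + 18 + 18 + 18^2 = 363
Terms of depth exactly 2: N_2 − N_1 = 363 − 18 = 345.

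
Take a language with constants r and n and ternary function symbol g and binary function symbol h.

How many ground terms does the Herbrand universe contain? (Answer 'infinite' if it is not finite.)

infinite

The signature has at least one function symbol (g, arity 3) and at least one constant (r).
Iterating g gives infinitely many distinct ground terms: r, g(r, r, r), g(g(r, r, r), g(r, r, r), g(r, r, r)), ...
So the Herbrand universe is infinite.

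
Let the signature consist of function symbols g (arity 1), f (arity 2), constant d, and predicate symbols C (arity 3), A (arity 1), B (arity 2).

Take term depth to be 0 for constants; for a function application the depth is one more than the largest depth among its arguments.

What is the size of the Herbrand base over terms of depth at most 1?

39

First count ground terms of depth ≤ 1.
Count level by level. With function symbols g/1, f/2, the terms of depth ≤ k are the 1 constant together with each function applied to depth-≤(k−1) tuples, so N_k = 1 + N_{k-1} + N_{k-1}^2.
N_0 = 1
N_1 = 1 + 1 + 1^2 = 3
So |H| = 3.
A ground atom is a predicate applied to a tuple of terms from H, so the count is the sum over predicates of |H|^arity:
  C: 3^3 = 27;  A: 3;  B: 3^2 = 9
Total ground atoms: 27 + 3 + 9 = 39.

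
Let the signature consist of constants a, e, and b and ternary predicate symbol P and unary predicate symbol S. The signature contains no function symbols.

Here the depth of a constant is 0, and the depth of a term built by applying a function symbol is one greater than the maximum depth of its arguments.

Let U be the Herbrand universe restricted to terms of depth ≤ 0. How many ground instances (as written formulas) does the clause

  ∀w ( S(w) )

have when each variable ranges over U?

3

Ground terms of depth ≤ 0:
  With no function symbols every ground term is a constant, so there are exactly 3 ground terms at every depth bound.
  N_0 = 3
  Explicitly: a, e, b.
So there are 3 ground terms available for substitution.
There is 1 variable to instantiate (w),  occurring in at least one literal, so different choices give different ground instances.
Number of ground instances = 3.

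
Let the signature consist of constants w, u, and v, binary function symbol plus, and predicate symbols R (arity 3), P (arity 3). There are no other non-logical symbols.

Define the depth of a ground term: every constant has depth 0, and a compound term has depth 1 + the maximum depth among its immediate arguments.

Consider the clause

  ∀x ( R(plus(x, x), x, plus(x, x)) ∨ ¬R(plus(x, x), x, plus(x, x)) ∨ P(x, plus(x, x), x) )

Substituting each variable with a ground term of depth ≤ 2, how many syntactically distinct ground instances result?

Ground terms of depth ≤ 2:
  Write N_k for the number of ground terms of depth ≤ k. A term of depth ≤ k is either a constant or a function symbol applied to arguments of depth ≤ k−1, so N_k = 3 + N_{k-1}^2.
  N_0 = 3
  N_1 = 3 + 3^2 = 12
  N_2 = 3 + 12^2 = 147
So there are 147 ground terms available for substitution.
There is 1 variable to instantiate (x),  occurring in at least one literal, so different choices give different ground instances.
Number of ground instances = 147.

147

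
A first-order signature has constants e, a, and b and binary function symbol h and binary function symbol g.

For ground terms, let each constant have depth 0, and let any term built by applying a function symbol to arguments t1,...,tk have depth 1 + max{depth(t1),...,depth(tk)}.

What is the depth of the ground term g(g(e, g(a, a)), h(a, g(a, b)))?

3

depth(g(a, a)) = 1 + max(0, 0) = 1
depth(g(e, g(a, a))) = 1 + max(0, 1) = 2
depth(g(a, b)) = 1 + max(0, 0) = 1
depth(h(a, g(a, b))) = 1 + max(0, 1) = 2
depth(g(g(e, g(a, a)), h(a, g(a, b)))) = 1 + max(2, 2) = 3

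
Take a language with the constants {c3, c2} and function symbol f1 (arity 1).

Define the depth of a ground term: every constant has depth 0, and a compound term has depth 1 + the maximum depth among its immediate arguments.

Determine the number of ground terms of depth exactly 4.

2

If N_k denotes the number of depth-≤k ground terms, the 2 constants give N_0 = 2, and each function symbol of arity r contributes N_{k-1}^r new terms at level k: N_k = 2 + N_{k-1}.
N_0 = 2
N_1 = 2 + 2 = 4
N_2 = 2 + 4 = 6
N_3 = 2 + 6 = 8
N_4 = 2 + 8 = 10
Terms of depth exactly 4: N_4 − N_3 = 10 − 8 = 2.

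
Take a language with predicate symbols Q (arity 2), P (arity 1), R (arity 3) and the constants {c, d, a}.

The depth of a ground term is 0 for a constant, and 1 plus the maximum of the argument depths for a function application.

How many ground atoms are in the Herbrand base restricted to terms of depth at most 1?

39

First count ground terms of depth ≤ 1.
With no function symbols every ground term is a constant, so there are exactly 3 ground terms at every depth bound.
N_0 = 3
N_1 = 3
So |H| = 3.
For each predicate symbol, the number of ground atoms is |H| raised to its arity; summing:
  Q: 3^2 = 9;  P: 3;  R: 3^3 = 27
Total ground atoms: 9 + 3 + 27 = 39.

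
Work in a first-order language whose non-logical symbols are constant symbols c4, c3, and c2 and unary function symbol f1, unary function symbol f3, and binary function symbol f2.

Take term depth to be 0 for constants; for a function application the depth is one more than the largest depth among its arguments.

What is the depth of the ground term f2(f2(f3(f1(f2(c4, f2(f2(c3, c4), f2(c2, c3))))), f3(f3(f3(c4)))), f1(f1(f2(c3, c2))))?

7

depth(f2(c3, c4)) = 1 + max(0, 0) = 1
depth(f2(c2, c3)) = 1 + max(0, 0) = 1
depth(f2(f2(c3, c4), f2(c2, c3))) = 1 + max(1, 1) = 2
depth(f2(c4, f2(f2(c3, c4), f2(c2, c3)))) = 1 + max(0, 2) = 3
depth(f1(f2(c4, f2(f2(c3, c4), f2(c2, c3))))) = 1 + depth(f2(c4, f2(f2(c3, c4), f2(c2, c3)))) = 1 + 3 = 4
depth(f3(f1(f2(c4, f2(f2(c3, c4), f2(c2, c3)))))) = 1 + depth(f1(f2(c4, f2(f2(c3, c4), f2(c2, c3))))) = 1 + 4 = 5
depth(f3(c4)) = 1 + depth(c4) = 1 + 0 = 1
depth(f3(f3(c4))) = 1 + depth(f3(c4)) = 1 + 1 = 2
depth(f3(f3(f3(c4)))) = 1 + depth(f3(f3(c4))) = 1 + 2 = 3
depth(f2(f3(f1(f2(c4, f2(f2(c3, c4), f2(c2, c3))))), f3(f3(f3(c4))))) = 1 + max(5, 3) = 6
depth(f2(c3, c2)) = 1 + max(0, 0) = 1
depth(f1(f2(c3, c2))) = 1 + depth(f2(c3, c2)) = 1 + 1 = 2
depth(f1(f1(f2(c3, c2)))) = 1 + depth(f1(f2(c3, c2))) = 1 + 2 = 3
depth(f2(f2(f3(f1(f2(c4, f2(f2(c3, c4), f2(c2, c3))))), f3(f3(f3(c4)))), f1(f1(f2(c3, c2))))) = 1 + max(6, 3) = 7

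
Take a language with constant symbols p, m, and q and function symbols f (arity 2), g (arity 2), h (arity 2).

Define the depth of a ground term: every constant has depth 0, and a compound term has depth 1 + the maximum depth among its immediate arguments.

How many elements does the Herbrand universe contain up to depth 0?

3

Write N_k for the number of ground terms of depth ≤ k. A term of depth ≤ k is either a constant or a function symbol applied to arguments of depth ≤ k−1, so N_k = 3 + N_{k-1}^2 + N_{k-1}^2 + N_{k-1}^2.
N_0 = 3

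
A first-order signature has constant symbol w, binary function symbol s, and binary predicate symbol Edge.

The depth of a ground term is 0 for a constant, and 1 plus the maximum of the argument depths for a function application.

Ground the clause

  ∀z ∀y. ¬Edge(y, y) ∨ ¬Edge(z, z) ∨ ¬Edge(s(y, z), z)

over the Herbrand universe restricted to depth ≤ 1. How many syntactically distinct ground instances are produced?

4

Ground terms of depth ≤ 1:
  If N_k denotes the number of depth-≤k ground terms, the 1 constant gives N_0 = 1, and each function symbol of arity r contributes N_{k-1}^r new terms at level k: N_k = 1 + N_{k-1}^2.
  N_0 = 1
  N_1 = 1 + 1^2 = 2
  Explicitly: w, s(w, w).
So there are 2 ground terms available for substitution.
The body mentions every one of the 2 quantified variables; since ground terms form a free algebra, no two substitutions collapse to the same formula.
Number of ground instances = 2^2 = 4.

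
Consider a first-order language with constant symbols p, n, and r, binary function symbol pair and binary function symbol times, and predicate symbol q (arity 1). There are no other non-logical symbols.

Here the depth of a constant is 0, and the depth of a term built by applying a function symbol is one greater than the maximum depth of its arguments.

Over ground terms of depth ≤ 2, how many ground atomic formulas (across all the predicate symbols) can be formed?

First count ground terms of depth ≤ 2.
If N_k denotes the number of depth-≤k ground terms, the 3 constants give N_0 = 3, and each function symbol of arity r contributes N_{k-1}^r new terms at level k: N_k = 3 + N_{k-1}^2 + N_{k-1}^2.
N_0 = 3
N_1 = 3 + 3^2 + 3^2 = 21
N_2 = 3 + 21^2 + 21^2 = 885
So |H| = 885.
Ground atoms are formed by filling each argument slot of a predicate with a term from H, so an r-ary predicate gives |H|^r atoms:
  q: 885
Total ground atoms: 885.

885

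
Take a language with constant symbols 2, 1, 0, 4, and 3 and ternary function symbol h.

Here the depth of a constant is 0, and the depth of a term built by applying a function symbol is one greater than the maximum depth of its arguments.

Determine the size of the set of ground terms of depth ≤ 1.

Count level by level. With function symbols h/3, the terms of depth ≤ k are the 5 constants together with each function applied to depth-≤(k−1) tuples, so N_k = 5 + N_{k-1}^3.
N_0 = 5
N_1 = 5 + 5^3 = 130

130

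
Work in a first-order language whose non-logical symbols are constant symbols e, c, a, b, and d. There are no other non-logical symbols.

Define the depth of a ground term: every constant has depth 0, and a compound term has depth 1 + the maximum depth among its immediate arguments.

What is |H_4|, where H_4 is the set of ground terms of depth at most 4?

With no function symbols every ground term is a constant, so there are exactly 5 ground terms at every depth bound.
N_0 = 5
N_1 = 5
N_2 = 5
N_3 = 5
N_4 = 5
Explicitly: e, c, a, b, d.

5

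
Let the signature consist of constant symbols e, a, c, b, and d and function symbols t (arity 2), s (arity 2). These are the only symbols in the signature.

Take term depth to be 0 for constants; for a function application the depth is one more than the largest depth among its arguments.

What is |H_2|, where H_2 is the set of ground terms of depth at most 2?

6055

Write N_k for the number of ground terms of depth ≤ k. A term of depth ≤ k is either a constant or a function symbol applied to arguments of depth ≤ k−1, so N_k = 5 + N_{k-1}^2 + N_{k-1}^2.
N_0 = 5
N_1 = 5 + 5^2 + 5^2 = 55
N_2 = 5 + 55^2 + 55^2 = 6055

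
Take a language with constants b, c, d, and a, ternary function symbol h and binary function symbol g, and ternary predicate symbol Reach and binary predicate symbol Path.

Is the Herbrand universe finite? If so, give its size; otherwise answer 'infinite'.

The signature has at least one function symbol (h, arity 3) and at least one constant (b).
Iterating h gives infinitely many distinct ground terms: b, h(b, b, b), h(h(b, b, b), h(b, b, b), h(b, b, b)), ...
So the Herbrand universe is infinite.

infinite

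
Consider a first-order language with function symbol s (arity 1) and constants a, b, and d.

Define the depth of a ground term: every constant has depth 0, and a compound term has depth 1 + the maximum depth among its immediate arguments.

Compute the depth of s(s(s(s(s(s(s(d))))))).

7

depth(s(d)) = 1 + depth(d) = 1 + 0 = 1
depth(s(s(d))) = 1 + depth(s(d)) = 1 + 1 = 2
depth(s(s(s(d)))) = 1 + depth(s(s(d))) = 1 + 2 = 3
depth(s(s(s(s(d))))) = 1 + depth(s(s(s(d)))) = 1 + 3 = 4
depth(s(s(s(s(s(d)))))) = 1 + depth(s(s(s(s(d))))) = 1 + 4 = 5
depth(s(s(s(s(s(s(d))))))) = 1 + depth(s(s(s(s(s(d)))))) = 1 + 5 = 6
depth(s(s(s(s(s(s(s(d)))))))) = 1 + depth(s(s(s(s(s(s(d))))))) = 1 + 6 = 7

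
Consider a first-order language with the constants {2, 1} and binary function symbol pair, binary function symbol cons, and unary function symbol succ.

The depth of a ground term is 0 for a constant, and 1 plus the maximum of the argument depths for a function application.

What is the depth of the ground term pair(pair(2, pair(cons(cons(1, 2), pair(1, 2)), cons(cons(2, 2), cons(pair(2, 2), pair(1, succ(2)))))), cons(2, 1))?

depth(cons(1, 2)) = 1 + max(0, 0) = 1
depth(pair(1, 2)) = 1 + max(0, 0) = 1
depth(cons(cons(1, 2), pair(1, 2))) = 1 + max(1, 1) = 2
depth(cons(2, 2)) = 1 + max(0, 0) = 1
depth(pair(2, 2)) = 1 + max(0, 0) = 1
depth(succ(2)) = 1 + depth(2) = 1 + 0 = 1
depth(pair(1, succ(2))) = 1 + max(0, 1) = 2
depth(cons(pair(2, 2), pair(1, succ(2)))) = 1 + max(1, 2) = 3
depth(cons(cons(2, 2), cons(pair(2, 2), pair(1, succ(2))))) = 1 + max(1, 3) = 4
depth(pair(cons(cons(1, 2), pair(1, 2)), cons(cons(2, 2), cons(pair(2, 2), pair(1, succ(2)))))) = 1 + max(2, 4) = 5
depth(pair(2, pair(cons(cons(1, 2), pair(1, 2)), cons(cons(2, 2), cons(pair(2, 2), pair(1, succ(2))))))) = 1 + max(0, 5) = 6
depth(cons(2, 1)) = 1 + max(0, 0) = 1
depth(pair(pair(2, pair(cons(cons(1, 2), pair(1, 2)), cons(cons(2, 2), cons(pair(2, 2), pair(1, succ(2)))))), cons(2, 1))) = 1 + max(6, 1) = 7

7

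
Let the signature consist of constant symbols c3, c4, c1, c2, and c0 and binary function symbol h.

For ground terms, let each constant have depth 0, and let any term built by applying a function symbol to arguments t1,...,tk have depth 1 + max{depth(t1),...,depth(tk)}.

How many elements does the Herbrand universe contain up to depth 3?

819030

Let N_k count ground terms of depth at most k. Each non-constant term of depth ≤ k is some function symbol applied to depth-≤(k−1) arguments, giving N_k = 5 + N_{k-1}^2.
N_0 = 5
N_1 = 5 + 5^2 = 30
N_2 = 5 + 30^2 = 905
N_3 = 5 + 905^2 = 819030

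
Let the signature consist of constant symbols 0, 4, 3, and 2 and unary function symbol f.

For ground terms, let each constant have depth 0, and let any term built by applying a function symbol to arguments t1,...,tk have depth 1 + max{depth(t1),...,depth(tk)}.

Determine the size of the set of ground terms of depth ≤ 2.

Count level by level. With function symbols f/1, the terms of depth ≤ k are the 4 constants together with each function applied to depth-≤(k−1) tuples, so N_k = 4 + N_{k-1}.
N_0 = 4
N_1 = 4 + 4 = 8
N_2 = 4 + 8 = 12
Explicitly: 0, 4, 3, 2, f(0), f(4), f(3), f(2), f(f(0)), f(f(4)), f(f(3)), f(f(2)).

12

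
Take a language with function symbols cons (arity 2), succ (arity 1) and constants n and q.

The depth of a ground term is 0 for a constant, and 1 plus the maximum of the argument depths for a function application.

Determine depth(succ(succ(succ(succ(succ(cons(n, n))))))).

6

depth(cons(n, n)) = 1 + max(0, 0) = 1
depth(succ(cons(n, n))) = 1 + depth(cons(n, n)) = 1 + 1 = 2
depth(succ(succ(cons(n, n)))) = 1 + depth(succ(cons(n, n))) = 1 + 2 = 3
depth(succ(succ(succ(cons(n, n))))) = 1 + depth(succ(succ(cons(n, n)))) = 1 + 3 = 4
depth(succ(succ(succ(succ(cons(n, n)))))) = 1 + depth(succ(succ(succ(cons(n, n))))) = 1 + 4 = 5
depth(succ(succ(succ(succ(succ(cons(n, n))))))) = 1 + depth(succ(succ(succ(succ(cons(n, n)))))) = 1 + 5 = 6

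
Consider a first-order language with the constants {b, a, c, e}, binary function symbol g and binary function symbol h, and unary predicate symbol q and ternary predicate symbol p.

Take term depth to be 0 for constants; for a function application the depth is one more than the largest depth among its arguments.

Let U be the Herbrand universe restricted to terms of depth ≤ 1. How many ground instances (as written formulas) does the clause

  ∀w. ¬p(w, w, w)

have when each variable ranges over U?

36

Ground terms of depth ≤ 1:
  Let N_k count ground terms of depth at most k. Each non-constant term of depth ≤ k is some function symbol applied to depth-≤(k−1) arguments, giving N_k = 4 + N_{k-1}^2 + N_{k-1}^2.
  N_0 = 4
  N_1 = 4 + 4^2 + 4^2 = 36
So there are 36 ground terms available for substitution.
There is 1 variable to instantiate (w),  occurring in at least one literal, so different choices give different ground instances.
Number of ground instances = 36.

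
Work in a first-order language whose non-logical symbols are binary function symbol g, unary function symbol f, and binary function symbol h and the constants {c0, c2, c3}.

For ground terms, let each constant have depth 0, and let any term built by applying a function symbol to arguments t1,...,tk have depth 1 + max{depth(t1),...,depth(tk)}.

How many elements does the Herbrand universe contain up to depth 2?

1179

Write N_k for the number of ground terms of depth ≤ k. A term of depth ≤ k is either a constant or a function symbol applied to arguments of depth ≤ k−1, so N_k = 3 + N_{k-1}^2 + N_{k-1} + N_{k-1}^2.
N_0 = 3
N_1 = 3 + 3^2 + 3 + 3^2 = 24
N_2 = 3 + 24^2 + 24 + 24^2 = 1179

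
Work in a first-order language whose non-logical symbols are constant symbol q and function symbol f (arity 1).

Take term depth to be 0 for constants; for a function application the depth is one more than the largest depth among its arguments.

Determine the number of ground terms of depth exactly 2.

1

If N_k denotes the number of depth-≤k ground terms, the 1 constant gives N_0 = 1, and each function symbol of arity r contributes N_{k-1}^r new terms at level k: N_k = 1 + N_{k-1}.
N_0 = 1
N_1 = 1 + 1 = 2
N_2 = 1 + 2 = 3
Terms of depth exactly 2: N_2 − N_1 = 3 − 2 = 1.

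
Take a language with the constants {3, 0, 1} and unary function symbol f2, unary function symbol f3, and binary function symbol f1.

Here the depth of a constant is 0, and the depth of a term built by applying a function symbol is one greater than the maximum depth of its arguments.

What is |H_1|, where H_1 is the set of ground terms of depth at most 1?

Let N_k = |{terms of depth ≤ k}|. Then N_0 = 3 and N_k = 3 + N_{k-1} + N_{k-1} + N_{k-1}^2 for k ≥ 1 (one summand per function symbol, arity giving the exponent).
N_0 = 3
N_1 = 3 + 3 + 3 + 3^2 = 18

18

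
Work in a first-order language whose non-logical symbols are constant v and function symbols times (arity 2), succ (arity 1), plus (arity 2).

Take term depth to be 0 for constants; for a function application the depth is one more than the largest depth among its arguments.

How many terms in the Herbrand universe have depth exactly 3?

2739

Let N_k = |{terms of depth ≤ k}|. Then N_0 = 1 and N_k = 1 + N_{k-1}^2 + N_{k-1} + N_{k-1}^2 for k ≥ 1 (one summand per function symbol, arity giving the exponent).
N_0 = 1
N_1 = 1 + 1^2 + 1 + 1^2 = 4
N_2 = 1 + 4^2 + 4 + 4^2 = 37
N_3 = 1 + 37^2 + 37 + 37^2 = 2776
Terms of depth exactly 3: N_3 − N_2 = 2776 − 37 = 2739.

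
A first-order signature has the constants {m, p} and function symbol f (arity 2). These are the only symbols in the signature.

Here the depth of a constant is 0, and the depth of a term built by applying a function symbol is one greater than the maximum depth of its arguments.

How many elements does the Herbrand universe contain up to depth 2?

Let N_k count ground terms of depth at most k. Each non-constant term of depth ≤ k is some function symbol applied to depth-≤(k−1) arguments, giving N_k = 2 + N_{k-1}^2.
N_0 = 2
N_1 = 2 + 2^2 = 6
N_2 = 2 + 6^2 = 38

38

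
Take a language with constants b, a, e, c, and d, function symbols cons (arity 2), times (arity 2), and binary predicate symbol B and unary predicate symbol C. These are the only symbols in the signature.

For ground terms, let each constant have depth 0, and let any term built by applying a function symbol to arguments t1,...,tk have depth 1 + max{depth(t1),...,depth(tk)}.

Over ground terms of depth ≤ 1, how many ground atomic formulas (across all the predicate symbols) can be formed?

First count ground terms of depth ≤ 1.
Let N_k = |{terms of depth ≤ k}|. Then N_0 = 5 and N_k = 5 + N_{k-1}^2 + N_{k-1}^2 for k ≥ 1 (one summand per function symbol, arity giving the exponent).
N_0 = 5
N_1 = 5 + 5^2 + 5^2 = 55
So |H| = 55.
For each predicate symbol, the number of ground atoms is |H| raised to its arity; summing:
  B: 55^2 = 3025;  C: 55
Total ground atoms: 3025 + 55 = 3080.

3080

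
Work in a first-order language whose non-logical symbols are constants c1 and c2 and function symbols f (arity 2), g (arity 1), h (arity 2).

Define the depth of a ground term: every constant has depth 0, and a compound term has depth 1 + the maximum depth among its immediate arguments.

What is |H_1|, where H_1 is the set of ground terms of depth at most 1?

12

Count level by level. With function symbols f/2, g/1, h/2, the terms of depth ≤ k are the 2 constants together with each function applied to depth-≤(k−1) tuples, so N_k = 2 + N_{k-1}^2 + N_{k-1} + N_{k-1}^2.
N_0 = 2
N_1 = 2 + 2^2 + 2 + 2^2 = 12
Explicitly: c1, c2, f(c1, c1), f(c1, c2), f(c2, c1), f(c2, c2), g(c1), g(c2), h(c1, c1), h(c1, c2), h(c2, c1), h(c2, c2).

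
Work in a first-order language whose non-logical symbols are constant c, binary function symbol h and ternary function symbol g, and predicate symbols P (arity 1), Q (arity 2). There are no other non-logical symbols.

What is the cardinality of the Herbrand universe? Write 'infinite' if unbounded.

infinite

The signature has at least one function symbol (h, arity 2) and at least one constant (c).
Iterating h gives infinitely many distinct ground terms: c, h(c, c), h(h(c, c), h(c, c)), ...
So the Herbrand universe is infinite.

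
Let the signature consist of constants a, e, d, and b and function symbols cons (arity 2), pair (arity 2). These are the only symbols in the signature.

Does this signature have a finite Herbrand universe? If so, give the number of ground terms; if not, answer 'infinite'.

infinite

The signature has at least one function symbol (cons, arity 2) and at least one constant (a).
Iterating cons gives infinitely many distinct ground terms: a, cons(a, a), cons(cons(a, a), cons(a, a)), ...
So the Herbrand universe is infinite.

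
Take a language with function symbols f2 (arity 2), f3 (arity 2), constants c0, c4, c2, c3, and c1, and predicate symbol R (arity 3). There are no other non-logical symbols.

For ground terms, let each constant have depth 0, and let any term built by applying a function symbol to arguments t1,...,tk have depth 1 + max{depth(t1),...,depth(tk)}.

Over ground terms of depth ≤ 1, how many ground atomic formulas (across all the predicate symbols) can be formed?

First count ground terms of depth ≤ 1.
Let N_k = |{terms of depth ≤ k}|. Then N_0 = 5 and N_k = 5 + N_{k-1}^2 + N_{k-1}^2 for k ≥ 1 (one summand per function symbol, arity giving the exponent).
N_0 = 5
N_1 = 5 + 5^2 + 5^2 = 55
So |H| = 55.
A ground atom is a predicate applied to a tuple of terms from H, so the count is the sum over predicates of |H|^arity:
  R: 55^3 = 166375
Total ground atoms: 166375.

166375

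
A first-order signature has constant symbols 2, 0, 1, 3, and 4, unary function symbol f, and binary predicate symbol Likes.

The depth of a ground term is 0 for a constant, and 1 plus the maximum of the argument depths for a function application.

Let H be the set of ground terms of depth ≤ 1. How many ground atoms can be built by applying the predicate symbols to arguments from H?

First count ground terms of depth ≤ 1.
Count level by level. With function symbols f/1, the terms of depth ≤ k are the 5 constants together with each function applied to depth-≤(k−1) tuples, so N_k = 5 + N_{k-1}.
N_0 = 5
N_1 = 5 + 5 = 10
So |H| = 10.
Ground atoms are formed by filling each argument slot of a predicate with a term from H, so an r-ary predicate gives |H|^r atoms:
  Likes: 10^2 = 100
Total ground atoms: 100.

100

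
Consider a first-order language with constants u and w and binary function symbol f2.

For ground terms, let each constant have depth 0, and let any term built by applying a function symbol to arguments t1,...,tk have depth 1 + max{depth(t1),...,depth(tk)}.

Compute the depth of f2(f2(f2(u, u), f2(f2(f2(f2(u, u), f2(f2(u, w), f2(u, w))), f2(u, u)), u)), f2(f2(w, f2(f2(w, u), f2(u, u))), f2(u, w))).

depth(f2(u, u)) = 1 + max(0, 0) = 1
depth(f2(u, w)) = 1 + max(0, 0) = 1
depth(f2(f2(u, w), f2(u, w))) = 1 + max(1, 1) = 2
depth(f2(f2(u, u), f2(f2(u, w), f2(u, w)))) = 1 + max(1, 2) = 3
depth(f2(f2(f2(u, u), f2(f2(u, w), f2(u, w))), f2(u, u))) = 1 + max(3, 1) = 4
depth(f2(f2(f2(f2(u, u), f2(f2(u, w), f2(u, w))), f2(u, u)), u)) = 1 + max(4, 0) = 5
depth(f2(f2(u, u), f2(f2(f2(f2(u, u), f2(f2(u, w), f2(u, w))), f2(u, u)), u))) = 1 + max(1, 5) = 6
depth(f2(w, u)) = 1 + max(0, 0) = 1
depth(f2(f2(w, u), f2(u, u))) = 1 + max(1, 1) = 2
depth(f2(w, f2(f2(w, u), f2(u, u)))) = 1 + max(0, 2) = 3
depth(f2(f2(w, f2(f2(w, u), f2(u, u))), f2(u, w))) = 1 + max(3, 1) = 4
depth(f2(f2(f2(u, u), f2(f2(f2(f2(u, u), f2(f2(u, w), f2(u, w))), f2(u, u)), u)), f2(f2(w, f2(f2(w, u), f2(u, u))), f2(u, w)))) = 1 + max(6, 4) = 7

7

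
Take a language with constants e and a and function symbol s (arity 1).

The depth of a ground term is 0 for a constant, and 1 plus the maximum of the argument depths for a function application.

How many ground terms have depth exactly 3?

Count level by level. With function symbols s/1, the terms of depth ≤ k are the 2 constants together with each function applied to depth-≤(k−1) tuples, so N_k = 2 + N_{k-1}.
N_0 = 2
N_1 = 2 + 2 = 4
N_2 = 2 + 4 = 6
N_3 = 2 + 6 = 8
Terms of depth exactly 3: N_3 − N_2 = 8 − 6 = 2.

2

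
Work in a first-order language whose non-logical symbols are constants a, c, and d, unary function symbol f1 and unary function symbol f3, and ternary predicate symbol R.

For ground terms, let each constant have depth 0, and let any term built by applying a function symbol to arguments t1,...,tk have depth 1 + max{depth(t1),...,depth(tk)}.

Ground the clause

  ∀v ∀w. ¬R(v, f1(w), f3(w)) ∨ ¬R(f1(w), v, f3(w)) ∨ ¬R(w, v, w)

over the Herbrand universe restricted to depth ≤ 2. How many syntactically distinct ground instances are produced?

Ground terms of depth ≤ 2:
  Count level by level. With function symbols f1/1, f3/1, the terms of depth ≤ k are the 3 constants together with each function applied to depth-≤(k−1) tuples, so N_k = 3 + N_{k-1} + N_{k-1}.
  N_0 = 3
  N_1 = 3 + 3 + 3 = 9
  N_2 = 3 + 9 + 9 = 21
So there are 21 ground terms available for substitution.
The clause has 2 distinct variables (v, w), each appearing in the body. In the free term algebra distinct substitutions yield syntactically distinct ground instances.
Number of ground instances = 21^2 = 441.

441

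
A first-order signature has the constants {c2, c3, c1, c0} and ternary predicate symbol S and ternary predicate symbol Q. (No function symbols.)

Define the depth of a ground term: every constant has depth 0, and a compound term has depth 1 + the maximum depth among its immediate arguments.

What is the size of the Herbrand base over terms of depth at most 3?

128

First count ground terms of depth ≤ 3.
With no function symbols every ground term is a constant, so there are exactly 4 ground terms at every depth bound.
N_0 = 4
N_1 = 4
N_2 = 4
N_3 = 4
Explicitly: c2, c3, c1, c0.
So |H| = 4.
Ground atoms are formed by filling each argument slot of a predicate with a term from H, so an r-ary predicate gives |H|^r atoms:
  S: 4^3 = 64;  Q: 4^3 = 64
Total ground atoms: 64 + 64 = 128.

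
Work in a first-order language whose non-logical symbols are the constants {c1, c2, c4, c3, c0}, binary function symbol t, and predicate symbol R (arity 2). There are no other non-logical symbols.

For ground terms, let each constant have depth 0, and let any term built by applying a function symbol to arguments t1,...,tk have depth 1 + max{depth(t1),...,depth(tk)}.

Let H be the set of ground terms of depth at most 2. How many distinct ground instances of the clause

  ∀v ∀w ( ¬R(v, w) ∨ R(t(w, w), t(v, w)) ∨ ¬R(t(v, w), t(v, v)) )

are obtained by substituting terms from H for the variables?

819025

Ground terms of depth ≤ 2:
  Write N_k for the number of ground terms of depth ≤ k. A term of depth ≤ k is either a constant or a function symbol applied to arguments of depth ≤ k−1, so N_k = 5 + N_{k-1}^2.
  N_0 = 5
  N_1 = 5 + 5^2 = 30
  N_2 = 5 + 30^2 = 905
So there are 905 ground terms available for substitution.
Each of v, w ranges independently over the available ground terms, and distinct assignments produce distinct instances.
Number of ground instances = 905^2 = 819025.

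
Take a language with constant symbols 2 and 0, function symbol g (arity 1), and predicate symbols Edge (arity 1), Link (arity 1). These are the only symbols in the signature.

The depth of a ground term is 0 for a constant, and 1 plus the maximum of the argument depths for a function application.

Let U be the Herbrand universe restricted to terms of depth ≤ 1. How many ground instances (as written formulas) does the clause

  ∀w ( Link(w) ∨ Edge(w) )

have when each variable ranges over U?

Ground terms of depth ≤ 1:
  Let N_k count ground terms of depth at most k. Each non-constant term of depth ≤ k is some function symbol applied to depth-≤(k−1) arguments, giving N_k = 2 + N_{k-1}.
  N_0 = 2
  N_1 = 2 + 2 = 4
  Explicitly: 2, 0, g(2), g(0).
So there are 4 ground terms available for substitution.
There is 1 variable to instantiate (w),  occurring in at least one literal, so different choices give different ground instances.
Number of ground instances = 4.

4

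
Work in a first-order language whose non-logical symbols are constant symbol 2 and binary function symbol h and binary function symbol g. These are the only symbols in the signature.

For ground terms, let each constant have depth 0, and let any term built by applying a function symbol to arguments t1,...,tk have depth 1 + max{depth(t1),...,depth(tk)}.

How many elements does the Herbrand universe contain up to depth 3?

Let N_k count ground terms of depth at most k. Each non-constant term of depth ≤ k is some function symbol applied to depth-≤(k−1) arguments, giving N_k = 1 + N_{k-1}^2 + N_{k-1}^2.
N_0 = 1
N_1 = 1 + 1^2 + 1^2 = 3
N_2 = 1 + 3^2 + 3^2 = 19
N_3 = 1 + 19^2 + 19^2 = 723

723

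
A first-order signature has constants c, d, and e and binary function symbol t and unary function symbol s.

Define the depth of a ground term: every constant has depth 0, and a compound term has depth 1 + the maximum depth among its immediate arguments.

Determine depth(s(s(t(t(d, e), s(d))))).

4

depth(t(d, e)) = 1 + max(0, 0) = 1
depth(s(d)) = 1 + depth(d) = 1 + 0 = 1
depth(t(t(d, e), s(d))) = 1 + max(1, 1) = 2
depth(s(t(t(d, e), s(d)))) = 1 + depth(t(t(d, e), s(d))) = 1 + 2 = 3
depth(s(s(t(t(d, e), s(d))))) = 1 + depth(s(t(t(d, e), s(d)))) = 1 + 3 = 4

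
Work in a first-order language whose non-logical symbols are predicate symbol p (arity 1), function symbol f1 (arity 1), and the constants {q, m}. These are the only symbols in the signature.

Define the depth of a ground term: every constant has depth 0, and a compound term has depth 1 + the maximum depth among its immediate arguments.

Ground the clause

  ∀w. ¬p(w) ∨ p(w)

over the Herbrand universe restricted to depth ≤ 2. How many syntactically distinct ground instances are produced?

6

Ground terms of depth ≤ 2:
  Write N_k for the number of ground terms of depth ≤ k. A term of depth ≤ k is either a constant or a function symbol applied to arguments of depth ≤ k−1, so N_k = 2 + N_{k-1}.
  N_0 = 2
  N_1 = 2 + 2 = 4
  N_2 = 2 + 4 = 6
So there are 6 ground terms available for substitution.
The clause has 1 distinct variable (w), which appears in the body. In the free term algebra distinct substitutions yield syntactically distinct ground instances.
Number of ground instances = 6.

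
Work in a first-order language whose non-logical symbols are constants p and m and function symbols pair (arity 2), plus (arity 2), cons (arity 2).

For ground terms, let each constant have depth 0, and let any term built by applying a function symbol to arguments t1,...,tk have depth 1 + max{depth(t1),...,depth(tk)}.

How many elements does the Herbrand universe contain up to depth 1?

14

Count level by level. With function symbols pair/2, plus/2, cons/2, the terms of depth ≤ k are the 2 constants together with each function applied to depth-≤(k−1) tuples, so N_k = 2 + N_{k-1}^2 + N_{k-1}^2 + N_{k-1}^2.
N_0 = 2
N_1 = 2 + 2^2 + 2^2 + 2^2 = 14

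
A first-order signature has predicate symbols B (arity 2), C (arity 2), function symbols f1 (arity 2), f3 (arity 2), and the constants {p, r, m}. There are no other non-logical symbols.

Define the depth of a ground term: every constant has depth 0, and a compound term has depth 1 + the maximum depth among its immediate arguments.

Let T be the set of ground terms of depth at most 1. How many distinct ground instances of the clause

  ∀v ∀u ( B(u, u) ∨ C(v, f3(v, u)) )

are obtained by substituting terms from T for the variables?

Ground terms of depth ≤ 1:
  If N_k denotes the number of depth-≤k ground terms, the 3 constants give N_0 = 3, and each function symbol of arity r contributes N_{k-1}^r new terms at level k: N_k = 3 + N_{k-1}^2 + N_{k-1}^2.
  N_0 = 3
  N_1 = 3 + 3^2 + 3^2 = 21
So there are 21 ground terms available for substitution.
The clause has 2 distinct variables (v, u), each appearing in the body. In the free term algebra distinct substitutions yield syntactically distinct ground instances.
Number of ground instances = 21^2 = 441.

441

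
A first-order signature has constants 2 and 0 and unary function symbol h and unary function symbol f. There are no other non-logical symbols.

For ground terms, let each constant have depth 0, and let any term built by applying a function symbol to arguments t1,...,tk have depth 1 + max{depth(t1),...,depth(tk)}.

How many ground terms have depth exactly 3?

Let N_k count ground terms of depth at most k. Each non-constant term of depth ≤ k is some function symbol applied to depth-≤(k−1) arguments, giving N_k = 2 + N_{k-1} + N_{k-1}.
N_0 = 2
N_1 = 2 + 2 + 2 = 6
N_2 = 2 + 6 + 6 = 14
N_3 = 2 + 14 + 14 = 30
Terms of depth exactly 3: N_3 − N_2 = 30 − 14 = 16.

16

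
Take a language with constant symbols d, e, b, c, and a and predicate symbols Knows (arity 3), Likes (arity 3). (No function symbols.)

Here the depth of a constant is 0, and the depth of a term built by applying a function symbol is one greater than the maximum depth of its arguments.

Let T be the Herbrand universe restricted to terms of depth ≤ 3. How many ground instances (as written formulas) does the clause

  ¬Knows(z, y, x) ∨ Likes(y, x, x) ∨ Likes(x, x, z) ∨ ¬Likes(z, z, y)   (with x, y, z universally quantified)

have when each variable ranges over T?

125

Ground terms of depth ≤ 3:
  With no function symbols every ground term is a constant, so there are exactly 5 ground terms at every depth bound.
  N_0 = 5
  N_1 = 5
  N_2 = 5
  N_3 = 5
  Explicitly: d, e, b, c, a.
So there are 5 ground terms available for substitution.
There are 3 variables to instantiate (x, y, z), each occurring in at least one literal, so different choices give different ground instances.
Number of ground instances = 5^3 = 125.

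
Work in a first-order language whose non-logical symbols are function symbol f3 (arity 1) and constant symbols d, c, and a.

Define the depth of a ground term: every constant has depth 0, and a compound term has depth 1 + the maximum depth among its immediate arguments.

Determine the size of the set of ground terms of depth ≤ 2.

9

Count level by level. With function symbols f3/1, the terms of depth ≤ k are the 3 constants together with each function applied to depth-≤(k−1) tuples, so N_k = 3 + N_{k-1}.
N_0 = 3
N_1 = 3 + 3 = 6
N_2 = 3 + 6 = 9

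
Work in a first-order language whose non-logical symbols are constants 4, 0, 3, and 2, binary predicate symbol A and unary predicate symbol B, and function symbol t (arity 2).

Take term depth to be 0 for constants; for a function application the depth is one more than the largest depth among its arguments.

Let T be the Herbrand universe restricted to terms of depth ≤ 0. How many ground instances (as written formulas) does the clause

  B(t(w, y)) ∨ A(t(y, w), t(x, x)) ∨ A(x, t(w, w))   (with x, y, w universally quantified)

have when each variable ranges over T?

64

Ground terms of depth ≤ 0:
  Write N_k for the number of ground terms of depth ≤ k. A term of depth ≤ k is either a constant or a function symbol applied to arguments of depth ≤ k−1, so N_k = 4 + N_{k-1}^2.
  N_0 = 4
So there are 4 ground terms available for substitution.
Each of x, y, w ranges independently over the available ground terms, and distinct assignments produce distinct instances.
Number of ground instances = 4^3 = 64.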